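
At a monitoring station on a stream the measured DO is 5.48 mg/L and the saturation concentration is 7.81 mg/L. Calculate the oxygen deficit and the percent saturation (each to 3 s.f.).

D = C_s − C = 7.81 − 5.48 = 2.33 mg/L.
% saturation = 5.48/7.81 × 100 = 70.2 %.

D ≈ 2.33 mg/L; 70.2 % saturation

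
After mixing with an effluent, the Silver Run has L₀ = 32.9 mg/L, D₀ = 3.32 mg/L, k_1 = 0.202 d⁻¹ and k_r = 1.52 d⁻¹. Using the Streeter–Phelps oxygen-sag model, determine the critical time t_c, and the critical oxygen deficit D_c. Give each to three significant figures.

At the critical point dD/dt = 0, so k_1 L₀ e^(−k_1 t) = k_r D. Substituting D(t) from the Streeter–Phelps equation and solving for t gives
t_c = ln[(k_r/k_1)(1 − D₀(k_r−k_1)/(k_1 L₀))] / (k_r−k_1).
Here k_r−k_1 = 1.318 d⁻¹ and 1 − D₀(k_r−k_1)/(k_1 L₀) = 1 − 3.32×1.318/(0.202×32.9) = 0.3416, so
t_c = ln(7.525 × 0.3416) / 1.318 = 0.9440 / 1.318 = 0.7162 d.
D_c = (k_1/k_r) L₀ e^(−k_1 t_c) = (0.202/1.52) × 32.9 × e^(−0.202×0.7162) = 0.1329 × 32.9 × 0.8653 = 3.783 mg/L.

t_c ≈ 0.716 d; D_c ≈ 3.78 mg/L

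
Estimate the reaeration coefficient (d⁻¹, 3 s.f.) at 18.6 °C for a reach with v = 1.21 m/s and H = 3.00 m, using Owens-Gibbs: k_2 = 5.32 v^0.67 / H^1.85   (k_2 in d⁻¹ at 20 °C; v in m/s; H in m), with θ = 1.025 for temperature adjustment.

k_2(20) = 5.32 × 1.21^0.67 / 3.00^1.85 = 5.32 × 1.136 / 7.633 = 0.7920 d⁻¹.
k_2(18.6) = 0.7920 × 1.025^(18.6−20) = 0.7920 × 0.9660 = 0.7651 d⁻¹.

k_2 ≈ 0.765 d⁻¹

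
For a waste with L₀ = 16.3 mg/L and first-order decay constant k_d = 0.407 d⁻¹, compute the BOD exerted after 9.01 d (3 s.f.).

y_t = L₀(1 − e^(−k_d t)) = 16.3 × (1 − e^(−0.407×9.01))
= 16.3 × (1 − 0.02555) = 16.3 × 0.9744 = 15.88 mg/L.

y ≈ 15.9 mg/L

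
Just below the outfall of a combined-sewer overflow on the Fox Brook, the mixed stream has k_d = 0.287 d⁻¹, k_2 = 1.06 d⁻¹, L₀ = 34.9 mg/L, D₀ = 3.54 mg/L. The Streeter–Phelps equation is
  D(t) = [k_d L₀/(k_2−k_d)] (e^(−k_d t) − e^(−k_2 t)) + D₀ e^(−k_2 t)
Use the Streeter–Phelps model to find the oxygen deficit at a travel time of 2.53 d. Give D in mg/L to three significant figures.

D ≈ 5.62 mg/L

k_d L₀/(k_2−k_d) = 0.287×34.9/(1.06−0.287) = 10.02/0.7730 = 12.96 mg/L.
e^(−k_d t) = e^(−0.287×2.530) = 0.4838; e^(−k_2 t) = e^(−1.06×2.530) = 0.06844.
D = 12.96 × (0.4838 − 0.06844) + 3.54 × 0.06844 = 5.382 + 0.2423 = 5.624 mg/L.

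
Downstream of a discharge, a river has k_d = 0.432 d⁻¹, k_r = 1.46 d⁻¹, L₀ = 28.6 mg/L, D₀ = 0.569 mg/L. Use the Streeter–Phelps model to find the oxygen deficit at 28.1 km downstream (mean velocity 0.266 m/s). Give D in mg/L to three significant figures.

Travel time t = x/v = 28.1 km / (0.266 m/s) = 28100 m / 0.266 m/s = 105600 s = 1.223 d.
k_d L₀/(k_r−k_d) = 0.432×28.6/(1.46−0.432) = 12.36/1.028 = 12.02 mg/L.
e^(−k_d t) = e^(−0.432×1.223) = 0.5897; e^(−k_r t) = e^(−1.46×1.223) = 0.1678.
D = 12.02 × (0.5897 − 0.1678) + 0.569 × 0.1678 = 5.071 + 0.09547 = 5.166 mg/L.

D ≈ 5.17 mg/L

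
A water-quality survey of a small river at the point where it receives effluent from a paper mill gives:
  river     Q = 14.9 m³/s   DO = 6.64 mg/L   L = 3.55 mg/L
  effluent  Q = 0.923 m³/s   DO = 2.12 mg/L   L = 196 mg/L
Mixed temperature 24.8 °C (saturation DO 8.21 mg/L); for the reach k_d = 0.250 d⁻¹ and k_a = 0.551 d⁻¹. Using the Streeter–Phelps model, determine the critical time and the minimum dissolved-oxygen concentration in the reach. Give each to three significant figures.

Mixed DO = (14.9×6.64 + 0.923×2.12)/(14.9+0.923) = 100.9/15.82 = 6.376 mg/L.
Mixed L₀ = (14.9×3.55 + 0.923×196)/(15.82) = 233.8/15.82 = 14.78 mg/L.
Initial deficit D₀ = C_s − DO₀ = 8.21 − 6.376 = 1.834 mg/L.
t_c = (1/0.3010) ln[(0.551/0.250)(1 − 1.834×0.3010/(0.250×14.78))] = 3.322 × ln(1.875) = 2.088 d.
D_c = (0.250/0.551) × 14.78 × e^(−0.250×2.088) = 0.4537 × 14.78 × 0.5934 = 3.978 mg/L.
Minimum DO = 8.21 − 3.978 = 4.232 mg/L.

t_c ≈ 2.09 d; minimum DO ≈ 4.23 mg/L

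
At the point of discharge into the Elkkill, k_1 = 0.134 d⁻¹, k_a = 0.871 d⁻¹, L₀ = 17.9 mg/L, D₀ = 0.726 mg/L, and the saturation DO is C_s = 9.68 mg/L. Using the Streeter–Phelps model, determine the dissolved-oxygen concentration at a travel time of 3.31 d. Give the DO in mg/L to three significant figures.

k_1 L₀/(k_a−k_1) = 0.134×17.9/(0.871−0.134) = 2.399/0.7370 = 3.255 mg/L.
e^(−k_1 t) = e^(−0.134×3.310) = 0.6418; e^(−k_a t) = e^(−0.871×3.310) = 0.05597.
D = 3.255 × (0.6418 − 0.05597) + 0.726 × 0.05597 = 1.906 + 0.04063 = 1.947 mg/L.
DO = C_s − D = 9.68 − 1.947 = 7.733 mg/L.

DO ≈ 7.73 mg/L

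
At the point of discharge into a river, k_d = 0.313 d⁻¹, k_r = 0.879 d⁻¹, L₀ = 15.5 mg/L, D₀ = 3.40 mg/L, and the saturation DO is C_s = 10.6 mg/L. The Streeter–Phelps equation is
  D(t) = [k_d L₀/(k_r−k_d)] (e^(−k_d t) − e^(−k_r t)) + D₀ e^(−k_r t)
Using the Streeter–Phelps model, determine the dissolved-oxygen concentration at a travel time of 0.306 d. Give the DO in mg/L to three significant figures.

DO ≈ 6.76 mg/L

k_d L₀/(k_r−k_d) = 0.313×15.5/(0.879−0.313) = 4.851/0.5660 = 8.572 mg/L.
e^(−k_d t) = e^(−0.313×0.3060) = 0.9087; e^(−k_r t) = e^(−0.879×0.3060) = 0.7642.
D = 8.572 × (0.9087 − 0.7642) + 3.40 × 0.7642 = 1.239 + 2.598 = 3.837 mg/L.
DO = C_s − D = 10.6 − 3.837 = 6.763 mg/L.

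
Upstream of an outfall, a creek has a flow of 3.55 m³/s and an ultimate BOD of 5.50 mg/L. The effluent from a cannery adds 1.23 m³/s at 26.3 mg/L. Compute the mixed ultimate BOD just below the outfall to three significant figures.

Flow-weighted mixing: C = (Q_r C_r + Q_w C_w)/(Q_r + Q_w)
= (3.55×5.50 + 1.23×26.3)/(3.55 + 1.23) = 51.87/4.780 = 10.85 mg/L.

10.9 mg/L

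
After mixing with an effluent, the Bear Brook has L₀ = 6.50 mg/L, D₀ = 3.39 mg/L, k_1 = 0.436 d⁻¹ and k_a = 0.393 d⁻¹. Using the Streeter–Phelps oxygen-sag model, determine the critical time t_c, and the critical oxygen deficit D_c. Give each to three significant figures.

With k_a/k_1 = 0.9014 and 1 − D₀(k_a−k_1)/(k_1 L₀) = 1.051,
t_c = ln(0.9014 × 1.051) / (0.393 − 0.436) = ln(0.9477) / -0.04300 = -0.05368/-0.04300 = 1.248 d.
L(t_c) = L₀ e^(−k_1 t_c) = 6.50 × 0.5803 = 3.772 mg/L, and at the critical point k_a D_c = k_1 L, so D_c = (0.436/0.393) × 3.772 = 4.185 mg/L.

t_c ≈ 1.25 d; D_c ≈ 4.18 mg/L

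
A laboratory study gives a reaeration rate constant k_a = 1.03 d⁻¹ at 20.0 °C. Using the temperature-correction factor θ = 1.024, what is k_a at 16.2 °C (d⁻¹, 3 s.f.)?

k_a ≈ 0.941 d⁻¹

k_a(T₂) = k_a(T₁) · θ^(T₂−T₁) = 1.03 × 1.024^(16.2−20.0)
= 1.03 × 1.024^-3.80 = 1.03 × 0.9138 = 0.9412 d⁻¹.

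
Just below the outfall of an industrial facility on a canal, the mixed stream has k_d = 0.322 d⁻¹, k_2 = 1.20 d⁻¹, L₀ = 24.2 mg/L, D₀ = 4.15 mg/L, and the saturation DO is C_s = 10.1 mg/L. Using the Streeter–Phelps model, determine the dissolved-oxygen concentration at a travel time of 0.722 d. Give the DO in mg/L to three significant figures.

DO ≈ 5.05 mg/L

k_d L₀/(k_2−k_d) = 0.322×24.2/(1.20−0.322) = 7.792/0.8780 = 8.875 mg/L.
e^(−k_d t) = e^(−0.322×0.7220) = 0.7926; e^(−k_2 t) = e^(−1.20×0.7220) = 0.4205.
D = 8.875 × (0.7926 − 0.4205) + 4.15 × 0.4205 = 3.302 + 1.745 = 5.047 mg/L.
DO = C_s − D = 10.1 − 5.047 = 5.053 mg/L.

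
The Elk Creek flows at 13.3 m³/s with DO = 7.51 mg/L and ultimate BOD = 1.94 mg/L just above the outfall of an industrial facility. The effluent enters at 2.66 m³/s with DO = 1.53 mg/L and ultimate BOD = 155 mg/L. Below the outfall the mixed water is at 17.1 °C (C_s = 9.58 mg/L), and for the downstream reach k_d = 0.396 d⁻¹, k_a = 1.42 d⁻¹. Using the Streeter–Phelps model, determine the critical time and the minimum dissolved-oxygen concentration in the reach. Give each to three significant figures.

Mixed DO = (13.3×7.51 + 2.66×1.53)/(13.3+2.66) = 104.0/15.96 = 6.513 mg/L.
Mixed L₀ = (13.3×1.94 + 2.66×155)/(15.96) = 438.1/15.96 = 27.45 mg/L.
Initial deficit D₀ = C_s − DO₀ = 9.58 − 6.513 = 3.067 mg/L.
t_c = (1/1.024) ln[(1.42/0.396)(1 − 3.067×1.024/(0.396×27.45))] = 0.9766 × ln(2.550) = 0.9141 d.
D_c = (0.396/1.42) × 27.45 × e^(−0.396×0.9141) = 0.2789 × 27.45 × 0.6963 = 5.330 mg/L.
Minimum DO = 9.58 − 5.330 = 4.250 mg/L.

t_c ≈ 0.914 d; minimum DO ≈ 4.25 mg/L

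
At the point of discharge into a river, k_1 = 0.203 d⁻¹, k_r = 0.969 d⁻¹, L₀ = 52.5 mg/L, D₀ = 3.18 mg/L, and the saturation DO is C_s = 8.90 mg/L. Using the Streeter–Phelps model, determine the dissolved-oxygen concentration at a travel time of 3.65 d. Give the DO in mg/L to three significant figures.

DO ≈ 2.58 mg/L

k_1 L₀/(k_r−k_1) = 0.203×52.5/(0.969−0.203) = 10.66/0.7660 = 13.91 mg/L.
e^(−k_1 t) = e^(−0.203×3.650) = 0.4767; e^(−k_r t) = e^(−0.969×3.650) = 0.02910.
D = 13.91 × (0.4767 − 0.02910) + 3.18 × 0.02910 = 6.227 + 0.09255 = 6.319 mg/L.
DO = C_s − D = 8.90 − 6.319 = 2.581 mg/L.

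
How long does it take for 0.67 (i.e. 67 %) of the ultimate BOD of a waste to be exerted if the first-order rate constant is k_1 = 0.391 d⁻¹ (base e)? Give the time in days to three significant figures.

y/L₀ = 1 − e^(−k_1 t) = 0.67 ⇒ e^(−k_1 t) = 0.330
t = −ln(0.330) / 0.391 = 1.109 / 0.391 = 2.835 d.

t ≈ 2.84 d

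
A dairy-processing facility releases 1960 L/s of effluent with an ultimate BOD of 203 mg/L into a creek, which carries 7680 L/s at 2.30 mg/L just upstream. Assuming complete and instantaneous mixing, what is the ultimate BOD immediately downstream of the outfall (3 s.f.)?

Flow-weighted mixing: C = (Q_r C_r + Q_w C_w)/(Q_r + Q_w)
= (7680×2.30 + 1960×203)/(7680 + 1960) = 415500/9640 = 43.11 mg/L.

43.1 mg/L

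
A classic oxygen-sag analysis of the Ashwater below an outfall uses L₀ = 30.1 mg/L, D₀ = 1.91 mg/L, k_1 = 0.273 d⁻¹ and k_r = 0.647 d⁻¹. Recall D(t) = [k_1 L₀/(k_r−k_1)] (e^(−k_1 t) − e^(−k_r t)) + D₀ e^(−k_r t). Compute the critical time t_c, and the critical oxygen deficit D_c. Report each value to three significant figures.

t_c ≈ 2.06 d; D_c ≈ 7.23 mg/L

t_c = [1/(k_r−k_1)] ln[(k_r/k_1)(1 − D₀(k_r−k_1)/(k_1 L₀))]
= [1/(0.647−0.273)] ln[(0.647/0.273)(1 − 1.91×0.3740/(0.273×30.1))]
= (1/0.3740) ln[2.370 × 0.9131] = 2.674 × ln(2.164) = 2.674 × 0.7719 = 2.064 d.
D_c = (k_1/k_r) L₀ e^(−k_1 t_c) = (0.273/0.647) × 30.1 × e^(−0.273×2.064) = 0.4219 × 30.1 × 0.5692 = 7.230 mg/L.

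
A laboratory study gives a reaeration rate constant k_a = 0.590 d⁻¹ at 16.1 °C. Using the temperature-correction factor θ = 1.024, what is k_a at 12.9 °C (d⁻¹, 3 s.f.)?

k_a(T₂) = k_a(T₁) · θ^(T₂−T₁) = 0.590 × 1.024^(12.9−16.1)
= 0.590 × 1.024^-3.20 = 0.590 × 0.9269 = 0.5469 d⁻¹.

k_a ≈ 0.547 d⁻¹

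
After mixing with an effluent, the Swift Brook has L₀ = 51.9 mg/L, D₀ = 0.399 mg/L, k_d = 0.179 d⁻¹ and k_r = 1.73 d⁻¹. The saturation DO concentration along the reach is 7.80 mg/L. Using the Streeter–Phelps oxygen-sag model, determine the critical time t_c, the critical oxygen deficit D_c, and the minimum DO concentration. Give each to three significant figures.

t_c ≈ 1.42 d; D_c ≈ 4.17 mg/L; min DO ≈ 3.63 mg/L

t_c = [1/(k_r−k_d)] ln[(k_r/k_d)(1 − D₀(k_r−k_d)/(k_d L₀))]
= [1/(1.73−0.179)] ln[(1.73/0.179)(1 − 0.399×1.551/(0.179×51.9))]
= (1/1.551) ln[9.665 × 0.9334] = 0.6447 × ln(9.021) = 0.6447 × 2.200 = 1.418 d.
L(t_c) = L₀ e^(−k_d t_c) = 51.9 × 0.7758 = 40.26 mg/L, and at the critical point k_r D_c = k_d L, so D_c = (0.179/1.73) × 40.26 = 4.166 mg/L.
Minimum DO = C_s − D_c = 7.80 − 4.166 = 3.634 mg/L.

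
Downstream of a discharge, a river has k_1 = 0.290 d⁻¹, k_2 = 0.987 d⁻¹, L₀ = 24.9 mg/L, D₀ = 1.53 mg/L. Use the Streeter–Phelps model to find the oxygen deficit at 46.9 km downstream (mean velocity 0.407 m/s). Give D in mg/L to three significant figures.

D ≈ 4.67 mg/L

Travel time t = x/v = 46.9 km / (0.407 m/s) = 46900 m / 0.407 m/s = 115200 s = 1.334 d.
k_1 L₀/(k_2−k_1) = 0.290×24.9/(0.987−0.290) = 7.221/0.6970 = 10.36 mg/L.
e^(−k_1 t) = e^(−0.290×1.334) = 0.6792; e^(−k_2 t) = e^(−0.987×1.334) = 0.2681.
D = 10.36 × (0.6792 − 0.2681) + 1.53 × 0.2681 = 4.259 + 0.4102 = 4.670 mg/L.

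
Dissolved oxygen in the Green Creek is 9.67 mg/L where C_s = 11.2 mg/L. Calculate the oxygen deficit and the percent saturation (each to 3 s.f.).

D ≈ 1.53 mg/L; 86.3 % saturation

D = C_s − C = 11.2 − 9.67 = 1.53 mg/L.
% saturation = 9.67/11.2 × 100 = 86.3 %.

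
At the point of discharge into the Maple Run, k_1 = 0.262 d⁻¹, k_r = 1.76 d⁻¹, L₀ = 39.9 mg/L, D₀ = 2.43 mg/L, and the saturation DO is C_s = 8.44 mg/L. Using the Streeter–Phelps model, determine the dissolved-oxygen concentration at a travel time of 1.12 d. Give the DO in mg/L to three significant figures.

DO ≈ 3.87 mg/L

k_1 L₀/(k_r−k_1) = 0.262×39.9/(1.76−0.262) = 10.45/1.498 = 6.979 mg/L.
e^(−k_1 t) = e^(−0.262×1.120) = 0.7457; e^(−k_r t) = e^(−1.76×1.120) = 0.1393.
D = 6.979 × (0.7457 − 0.1393) + 2.43 × 0.1393 = 4.232 + 0.3385 = 4.570 mg/L.
DO = C_s − D = 8.44 − 4.570 = 3.870 mg/L.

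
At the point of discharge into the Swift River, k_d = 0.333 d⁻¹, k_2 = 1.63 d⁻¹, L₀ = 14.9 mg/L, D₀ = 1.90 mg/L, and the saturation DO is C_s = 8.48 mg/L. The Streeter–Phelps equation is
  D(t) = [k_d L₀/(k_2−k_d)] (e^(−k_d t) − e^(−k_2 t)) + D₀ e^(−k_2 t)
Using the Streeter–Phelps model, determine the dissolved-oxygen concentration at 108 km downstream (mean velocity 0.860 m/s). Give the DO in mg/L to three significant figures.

DO ≈ 6.30 mg/L

Travel time t = x/v = 108 km / (0.860 m/s) = 108000 m / 0.860 m/s = 125600 s = 1.453 d.
k_d L₀/(k_2−k_d) = 0.333×14.9/(1.63−0.333) = 4.962/1.297 = 3.826 mg/L.
e^(−k_d t) = e^(−0.333×1.453) = 0.6163; e^(−k_2 t) = e^(−1.63×1.453) = 0.09356.
D = 3.826 × (0.6163 − 0.09356) + 1.90 × 0.09356 = 2.000 + 0.1778 = 2.178 mg/L.
DO = C_s − D = 8.48 − 2.178 = 6.302 mg/L.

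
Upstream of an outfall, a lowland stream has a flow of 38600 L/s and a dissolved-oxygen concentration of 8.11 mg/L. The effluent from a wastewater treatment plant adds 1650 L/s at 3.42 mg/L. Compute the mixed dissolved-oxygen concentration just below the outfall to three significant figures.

7.92 mg/L

Flow-weighted mixing: C = (Q_r C_r + Q_w C_w)/(Q_r + Q_w)
= (38600×8.11 + 1650×3.42)/(38600 + 1650) = 318700/40250 = 7.918 mg/L.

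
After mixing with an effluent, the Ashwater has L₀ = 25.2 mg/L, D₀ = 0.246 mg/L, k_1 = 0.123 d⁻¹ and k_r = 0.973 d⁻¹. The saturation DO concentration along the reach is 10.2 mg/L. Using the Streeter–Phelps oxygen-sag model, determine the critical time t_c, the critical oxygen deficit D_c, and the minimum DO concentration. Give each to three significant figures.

t_c ≈ 2.35 d; D_c ≈ 2.39 mg/L; min DO ≈ 7.81 mg/L

t_c = [1/(k_r−k_1)] ln[(k_r/k_1)(1 − D₀(k_r−k_1)/(k_1 L₀))]
= [1/(0.973−0.123)] ln[(0.973/0.123)(1 − 0.246×0.8500/(0.123×25.2))]
= (1/0.8500) ln[7.911 × 0.9325] = 1.176 × ln(7.377) = 1.176 × 1.998 = 2.351 d.
D_c = (k_1/k_r) L₀ e^(−k_1 t_c) = (0.123/0.973) × 25.2 × e^(−0.123×2.351) = 0.1264 × 25.2 × 0.7489 = 2.386 mg/L.
Minimum DO = C_s − D_c = 10.2 − 2.386 = 7.814 mg/L.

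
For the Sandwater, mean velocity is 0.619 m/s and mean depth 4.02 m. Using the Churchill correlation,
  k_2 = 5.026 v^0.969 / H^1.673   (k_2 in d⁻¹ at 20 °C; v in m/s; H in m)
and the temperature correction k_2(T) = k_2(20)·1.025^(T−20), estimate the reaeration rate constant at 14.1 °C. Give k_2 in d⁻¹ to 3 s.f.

k_2 ≈ 0.266 d⁻¹

k_2(20) = 5.026 × 0.619^0.969 / 4.02^1.673 = 5.026 × 0.6283 / 10.25 = 0.3080 d⁻¹.
k_2(14.1) = 0.3080 × 1.025^(14.1−20) = 0.3080 × 0.8644 = 0.2662 d⁻¹.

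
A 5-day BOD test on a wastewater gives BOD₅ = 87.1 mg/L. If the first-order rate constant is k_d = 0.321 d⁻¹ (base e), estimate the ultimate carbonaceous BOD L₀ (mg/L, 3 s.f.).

BOD₅ = L₀(1 − e^(−5k_d)) ⇒ L₀ = BOD₅ / (1 − e^(−5×0.321))
= 87.1 / (1 − 0.2009) = 87.1 / 0.7991 = 109.0 mg/L.

L₀ ≈ 109 mg/L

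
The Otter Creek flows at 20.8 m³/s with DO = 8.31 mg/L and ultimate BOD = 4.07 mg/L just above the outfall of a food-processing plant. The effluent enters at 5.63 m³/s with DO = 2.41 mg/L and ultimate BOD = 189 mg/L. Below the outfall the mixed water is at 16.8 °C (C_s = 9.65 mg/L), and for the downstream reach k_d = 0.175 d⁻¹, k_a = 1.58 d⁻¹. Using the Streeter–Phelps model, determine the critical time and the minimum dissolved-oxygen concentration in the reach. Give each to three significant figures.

Mixed DO = (20.8×8.31 + 5.63×2.41)/(20.8+5.63) = 186.4/26.43 = 7.053 mg/L.
Mixed L₀ = (20.8×4.07 + 5.63×189)/(26.43) = 1149/26.43 = 43.46 mg/L.
Initial deficit D₀ = C_s − DO₀ = 9.65 − 7.053 = 2.597 mg/L.
t_c = (1/1.405) ln[(1.58/0.175)(1 − 2.597×1.405/(0.175×43.46))] = 0.7117 × ln(4.698) = 1.101 d.
D_c = (0.175/1.58) × 43.46 × e^(−0.175×1.101) = 0.1108 × 43.46 × 0.8247 = 3.970 mg/L.
Minimum DO = 9.65 − 3.970 = 5.680 mg/L.

t_c ≈ 1.10 d; minimum DO ≈ 5.68 mg/L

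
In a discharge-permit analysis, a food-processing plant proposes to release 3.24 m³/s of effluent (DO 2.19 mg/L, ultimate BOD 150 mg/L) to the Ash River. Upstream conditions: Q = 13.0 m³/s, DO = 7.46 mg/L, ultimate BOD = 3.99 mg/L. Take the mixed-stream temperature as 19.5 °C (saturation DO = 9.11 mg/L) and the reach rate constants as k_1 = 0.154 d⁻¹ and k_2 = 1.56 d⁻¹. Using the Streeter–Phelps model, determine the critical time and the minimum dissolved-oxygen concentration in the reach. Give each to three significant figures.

Mixed DO = (13.0×7.46 + 3.24×2.19)/(13.0+3.24) = 104.1/16.24 = 6.409 mg/L.
Mixed L₀ = (13.0×3.99 + 3.24×150)/(16.24) = 537.9/16.24 = 33.12 mg/L.
Initial deficit D₀ = C_s − DO₀ = 9.11 − 6.409 = 2.701 mg/L.
t_c = (1/1.406) ln[(1.56/0.154)(1 − 2.701×1.406/(0.154×33.12))] = 0.7112 × ln(2.586) = 0.6759 d.
D_c = (0.154/1.56) × 33.12 × e^(−0.154×0.6759) = 0.09872 × 33.12 × 0.9011 = 2.946 mg/L.
Minimum DO = 9.11 − 2.946 = 6.164 mg/L.

t_c ≈ 0.676 d; minimum DO ≈ 6.16 mg/L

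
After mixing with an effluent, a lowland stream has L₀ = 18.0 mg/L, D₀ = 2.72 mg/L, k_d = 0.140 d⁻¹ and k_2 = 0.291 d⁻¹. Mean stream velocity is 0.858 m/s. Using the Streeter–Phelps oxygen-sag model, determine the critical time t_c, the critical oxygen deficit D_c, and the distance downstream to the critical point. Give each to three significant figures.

t_c ≈ 3.67 d; D_c ≈ 5.18 mg/L; x_c ≈ 272 km

t_c = [1/(k_2−k_d)] ln[(k_2/k_d)(1 − D₀(k_2−k_d)/(k_d L₀))]
= [1/(0.291−0.140)] ln[(0.291/0.140)(1 − 2.72×0.1510/(0.140×18.0))]
= (1/0.1510) ln[2.079 × 0.8370] = 6.623 × ln(1.740) = 6.623 × 0.5538 = 3.667 d.
D_c = (k_d/k_2) L₀ e^(−k_d t_c) = (0.140/0.291) × 18.0 × e^(−0.140×3.667) = 0.4811 × 18.0 × 0.5984 = 5.182 mg/L.
x_c = v t_c = 0.858 m/s × 3.667 d × 86400 s/d = 271900 m ≈ 272 km.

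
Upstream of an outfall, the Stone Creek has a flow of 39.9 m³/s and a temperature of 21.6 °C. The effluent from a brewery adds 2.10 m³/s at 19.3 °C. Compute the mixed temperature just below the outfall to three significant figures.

21.5 °C

Flow-weighted mixing: C = (Q_r C_r + Q_w C_w)/(Q_r + Q_w)
= (39.9×21.6 + 2.10×19.3)/(39.9 + 2.10) = 902.4/42.00 = 21.48 °C.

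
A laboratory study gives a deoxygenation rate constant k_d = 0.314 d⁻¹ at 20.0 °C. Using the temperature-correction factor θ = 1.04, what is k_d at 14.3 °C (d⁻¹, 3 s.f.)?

k_d ≈ 0.251 d⁻¹

k_d(T₂) = k_d(T₁) · θ^(T₂−T₁) = 0.314 × 1.04^(14.3−20.0)
= 0.314 × 1.04^-5.70 = 0.314 × 0.7997 = 0.2511 d⁻¹.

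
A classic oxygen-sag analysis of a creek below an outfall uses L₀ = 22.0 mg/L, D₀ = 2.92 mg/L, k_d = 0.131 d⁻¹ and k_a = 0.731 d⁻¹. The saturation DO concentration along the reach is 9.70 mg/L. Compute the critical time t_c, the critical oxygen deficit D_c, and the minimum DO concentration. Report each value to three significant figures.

At the critical point dD/dt = 0, so k_d L₀ e^(−k_d t) = k_a D. Substituting D(t) from the Streeter–Phelps equation and solving for t gives
t_c = ln[(k_a/k_d)(1 − D₀(k_a−k_d)/(k_d L₀))] / (k_a−k_d).
Here k_a−k_d = 0.6000 d⁻¹ and 1 − D₀(k_a−k_d)/(k_d L₀) = 1 − 2.92×0.6000/(0.131×22.0) = 0.3921, so
t_c = ln(5.580 × 0.3921) / 0.6000 = 0.7829 / 0.6000 = 1.305 d.
D_c = (k_d/k_a) L₀ e^(−k_d t_c) = (0.131/0.731) × 22.0 × e^(−0.131×1.305) = 0.1792 × 22.0 × 0.8429 = 3.323 mg/L.
Minimum DO = C_s − D_c = 9.70 − 3.323 = 6.377 mg/L.

t_c ≈ 1.30 d; D_c ≈ 3.32 mg/L; min DO ≈ 6.38 mg/L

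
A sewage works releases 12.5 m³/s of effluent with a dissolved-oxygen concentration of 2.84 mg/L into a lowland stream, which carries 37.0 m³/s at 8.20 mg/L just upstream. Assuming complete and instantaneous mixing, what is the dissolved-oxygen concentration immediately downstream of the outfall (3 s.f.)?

6.85 mg/L

Flow-weighted mixing: C = (Q_r C_r + Q_w C_w)/(Q_r + Q_w)
= (37.0×8.20 + 12.5×2.84)/(37.0 + 12.5) = 338.9/49.50 = 6.846 mg/L.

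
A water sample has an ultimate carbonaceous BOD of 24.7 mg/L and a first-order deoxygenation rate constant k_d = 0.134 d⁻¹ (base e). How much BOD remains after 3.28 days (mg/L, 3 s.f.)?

L ≈ 15.9 mg/L

L_t = L₀ e^(−k_d t) = 24.7 × e^(−0.134×3.28) = 24.7 × 0.6443 = 15.92 mg/L.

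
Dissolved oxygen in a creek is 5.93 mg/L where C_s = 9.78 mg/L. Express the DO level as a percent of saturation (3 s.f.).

60.6 % saturation

% saturation = C/C_s × 100 = 5.93/9.78 × 100 = 60.6 %.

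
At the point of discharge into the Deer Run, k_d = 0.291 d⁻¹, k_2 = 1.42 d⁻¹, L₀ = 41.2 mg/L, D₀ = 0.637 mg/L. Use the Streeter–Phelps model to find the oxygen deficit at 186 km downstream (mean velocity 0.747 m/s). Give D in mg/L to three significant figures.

Travel time t = x/v = 186 km / (0.747 m/s) = 186000 m / 0.747 m/s = 249000 s = 2.882 d.
k_d L₀/(k_2−k_d) = 0.291×41.2/(1.42−0.291) = 11.99/1.129 = 10.62 mg/L.
e^(−k_d t) = e^(−0.291×2.882) = 0.4323; e^(−k_2 t) = e^(−1.42×2.882) = 0.01670.
D = 10.62 × (0.4323 − 0.01670) + 0.637 × 0.01670 = 4.413 + 0.01064 = 4.424 mg/L.

D ≈ 4.42 mg/L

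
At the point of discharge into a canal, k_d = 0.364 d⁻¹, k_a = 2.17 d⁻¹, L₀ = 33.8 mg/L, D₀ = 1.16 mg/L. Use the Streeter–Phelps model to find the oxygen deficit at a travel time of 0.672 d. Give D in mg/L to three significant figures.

D ≈ 4.02 mg/L

k_d L₀/(k_a−k_d) = 0.364×33.8/(2.17−0.364) = 12.30/1.806 = 6.812 mg/L.
e^(−k_d t) = e^(−0.364×0.6720) = 0.7830; e^(−k_a t) = e^(−2.17×0.6720) = 0.2326.
D = 6.812 × (0.7830 − 0.2326) + 1.16 × 0.2326 = 3.749 + 0.2699 = 4.019 mg/L.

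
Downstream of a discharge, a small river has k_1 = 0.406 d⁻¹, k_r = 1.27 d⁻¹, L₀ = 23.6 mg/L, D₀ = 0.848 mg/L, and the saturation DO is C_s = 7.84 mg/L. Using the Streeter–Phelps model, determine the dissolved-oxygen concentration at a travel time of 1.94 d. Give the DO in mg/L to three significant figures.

k_1 L₀/(k_r−k_1) = 0.406×23.6/(1.27−0.406) = 9.582/0.8640 = 11.09 mg/L.
e^(−k_1 t) = e^(−0.406×1.940) = 0.4549; e^(−k_r t) = e^(−1.27×1.940) = 0.08511.
D = 11.09 × (0.4549 − 0.08511) + 0.848 × 0.08511 = 4.101 + 0.07217 = 4.173 mg/L.
DO = C_s − D = 7.84 − 4.173 = 3.667 mg/L.

DO ≈ 3.67 mg/L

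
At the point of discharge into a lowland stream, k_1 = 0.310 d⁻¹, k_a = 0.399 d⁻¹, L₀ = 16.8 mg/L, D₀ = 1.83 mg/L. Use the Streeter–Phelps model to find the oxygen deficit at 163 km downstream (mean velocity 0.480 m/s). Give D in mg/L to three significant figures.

Travel time t = x/v = 163 km / (0.480 m/s) = 163000 m / 0.480 m/s = 339600 s = 3.930 d.
k_1 L₀/(k_a−k_1) = 0.310×16.8/(0.399−0.310) = 5.208/0.08900 = 58.52 mg/L.
e^(−k_1 t) = e^(−0.310×3.930) = 0.2957; e^(−k_a t) = e^(−0.399×3.930) = 0.2084.
D = 58.52 × (0.2957 − 0.2084) + 1.83 × 0.2084 = 5.107 + 0.3814 = 5.489 mg/L.

D ≈ 5.49 mg/L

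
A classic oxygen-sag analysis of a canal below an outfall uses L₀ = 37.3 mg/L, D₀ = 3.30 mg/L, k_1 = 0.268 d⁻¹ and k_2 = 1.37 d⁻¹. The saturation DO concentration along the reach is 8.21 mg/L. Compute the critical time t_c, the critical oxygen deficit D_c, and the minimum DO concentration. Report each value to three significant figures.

t_c ≈ 1.07 d; D_c ≈ 5.48 mg/L; min DO ≈ 2.73 mg/L

t_c = [1/(k_2−k_1)] ln[(k_2/k_1)(1 − D₀(k_2−k_1)/(k_1 L₀))]
= [1/(1.37−0.268)] ln[(1.37/0.268)(1 − 3.30×1.102/(0.268×37.3))]
= (1/1.102) ln[5.112 × 0.6362] = 0.9074 × ln(3.252) = 0.9074 × 1.179 = 1.070 d.
D_c = (k_1/k_2) L₀ e^(−k_1 t_c) = (0.268/1.37) × 37.3 × e^(−0.268×1.070) = 0.1956 × 37.3 × 0.7507 = 5.477 mg/L.
Minimum DO = C_s − D_c = 8.21 − 5.477 = 2.733 mg/L.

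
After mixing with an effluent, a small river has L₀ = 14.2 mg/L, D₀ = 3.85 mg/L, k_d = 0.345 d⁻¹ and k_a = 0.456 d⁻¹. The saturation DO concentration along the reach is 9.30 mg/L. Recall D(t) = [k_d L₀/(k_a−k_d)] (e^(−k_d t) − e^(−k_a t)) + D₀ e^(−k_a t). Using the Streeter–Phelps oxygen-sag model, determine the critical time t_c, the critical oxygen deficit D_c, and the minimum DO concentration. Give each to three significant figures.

t_c ≈ 1.69 d; D_c ≈ 6.00 mg/L; min DO ≈ 3.30 mg/L

With k_a/k_d = 1.322 and 1 − D₀(k_a−k_d)/(k_d L₀) = 0.9128,
t_c = ln(1.322 × 0.9128) / (0.456 − 0.345) = ln(1.206) / 0.1110 = 0.1877/0.1110 = 1.691 d.
L(t_c) = L₀ e^(−k_d t_c) = 14.2 × 0.5580 = 7.924 mg/L, and at the critical point k_a D_c = k_d L, so D_c = (0.345/0.456) × 7.924 = 5.995 mg/L.
Minimum DO = C_s − D_c = 9.30 − 5.995 = 3.305 mg/L.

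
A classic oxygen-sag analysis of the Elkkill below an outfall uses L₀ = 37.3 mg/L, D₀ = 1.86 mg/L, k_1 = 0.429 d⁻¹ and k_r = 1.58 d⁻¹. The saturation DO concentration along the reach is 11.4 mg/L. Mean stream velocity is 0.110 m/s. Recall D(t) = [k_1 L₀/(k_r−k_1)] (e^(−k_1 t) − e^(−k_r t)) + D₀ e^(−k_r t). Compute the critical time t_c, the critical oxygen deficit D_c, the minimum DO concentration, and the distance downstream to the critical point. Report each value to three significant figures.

t_c ≈ 1.01 d; D_c ≈ 6.57 mg/L; min DO ≈ 4.83 mg/L; x_c ≈ 9.58 km

At the critical point dD/dt = 0, so k_1 L₀ e^(−k_1 t) = k_r D. Substituting D(t) from the Streeter–Phelps equation and solving for t gives
t_c = ln[(k_r/k_1)(1 − D₀(k_r−k_1)/(k_1 L₀))] / (k_r−k_1).
Here k_r−k_1 = 1.151 d⁻¹ and 1 − D₀(k_r−k_1)/(k_1 L₀) = 1 − 1.86×1.151/(0.429×37.3) = 0.8662, so
t_c = ln(3.683 × 0.8662) / 1.151 = 1.160 / 1.151 = 1.008 d.
D_c = (k_1/k_r) L₀ e^(−k_1 t_c) = (0.429/1.58) × 37.3 × e^(−0.429×1.008) = 0.2715 × 37.3 × 0.6490 = 6.572 mg/L.
Minimum DO = C_s − D_c = 11.4 − 6.572 = 4.828 mg/L.
x_c = v t_c = 0.110 m/s × 1.008 d × 86400 s/d = 9579 m ≈ 9.58 km.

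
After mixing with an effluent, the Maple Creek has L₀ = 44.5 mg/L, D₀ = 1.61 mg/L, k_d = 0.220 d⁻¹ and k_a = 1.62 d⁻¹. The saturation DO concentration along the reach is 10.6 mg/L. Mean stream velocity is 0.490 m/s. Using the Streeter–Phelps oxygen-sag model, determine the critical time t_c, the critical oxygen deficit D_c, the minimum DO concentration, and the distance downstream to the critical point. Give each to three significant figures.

t_c ≈ 1.24 d; D_c ≈ 4.60 mg/L; min DO ≈ 6.00 mg/L; x_c ≈ 52.5 km

With k_a/k_d = 7.364 and 1 − D₀(k_a−k_d)/(k_d L₀) = 0.7698,
t_c = ln(7.364 × 0.7698) / (1.62 − 0.220) = ln(5.668) / 1.400 = 1.735/1.400 = 1.239 d.
L(t_c) = L₀ e^(−k_d t_c) = 44.5 × 0.7614 = 33.88 mg/L, and at the critical point k_a D_c = k_d L, so D_c = (0.220/1.62) × 33.88 = 4.601 mg/L.
Minimum DO = C_s − D_c = 10.6 − 4.601 = 5.999 mg/L.
x_c = v t_c = 0.490 m/s × 1.239 d × 86400 s/d = 52460 m ≈ 52.5 km.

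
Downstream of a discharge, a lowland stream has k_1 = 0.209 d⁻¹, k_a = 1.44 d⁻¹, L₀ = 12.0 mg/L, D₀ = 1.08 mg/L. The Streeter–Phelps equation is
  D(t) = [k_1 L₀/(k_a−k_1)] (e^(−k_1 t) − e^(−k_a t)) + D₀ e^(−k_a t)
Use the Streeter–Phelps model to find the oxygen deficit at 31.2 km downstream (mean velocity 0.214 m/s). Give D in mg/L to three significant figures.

D ≈ 1.35 mg/L

Travel time t = x/v = 31.2 km / (0.214 m/s) = 31200 m / 0.214 m/s = 145800 s = 1.687 d.
k_1 L₀/(k_a−k_1) = 0.209×12.0/(1.44−0.209) = 2.508/1.231 = 2.037 mg/L.
e^(−k_1 t) = e^(−0.209×1.687) = 0.7028; e^(−k_a t) = e^(−1.44×1.687) = 0.08805.
D = 2.037 × (0.7028 − 0.08805) + 1.08 × 0.08805 = 1.252 + 0.09509 = 1.348 mg/L.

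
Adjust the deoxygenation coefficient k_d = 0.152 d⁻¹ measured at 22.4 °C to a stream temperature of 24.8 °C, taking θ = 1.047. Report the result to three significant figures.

k_d ≈ 0.170 d⁻¹

k_d(T₂) = k_d(T₁) · θ^(T₂−T₁) = 0.152 × 1.047^(24.8−22.4)
= 0.152 × 1.047^2.40 = 0.152 × 1.117 = 0.1697 d⁻¹.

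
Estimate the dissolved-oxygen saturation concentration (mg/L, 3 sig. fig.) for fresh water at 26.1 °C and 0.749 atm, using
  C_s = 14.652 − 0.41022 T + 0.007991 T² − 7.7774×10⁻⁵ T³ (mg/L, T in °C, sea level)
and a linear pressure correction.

C_s ≈ 6.00 mg/L

At sea level: C_s = 14.652 − 0.41022×26.1 + 0.007991×26.1² − 7.7774×10⁻⁵×26.1³ = 8.006 mg/L.
Pressure correction: C_s' = 8.006 × 0.749 = 5.997 mg/L.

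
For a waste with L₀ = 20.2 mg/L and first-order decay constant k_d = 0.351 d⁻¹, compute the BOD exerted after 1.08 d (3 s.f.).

y_t = L₀(1 − e^(−k_d t)) = 20.2 × (1 − e^(−0.351×1.08))
= 20.2 × (1 − 0.6845) = 20.2 × 0.3155 = 6.373 mg/L.

y ≈ 6.37 mg/L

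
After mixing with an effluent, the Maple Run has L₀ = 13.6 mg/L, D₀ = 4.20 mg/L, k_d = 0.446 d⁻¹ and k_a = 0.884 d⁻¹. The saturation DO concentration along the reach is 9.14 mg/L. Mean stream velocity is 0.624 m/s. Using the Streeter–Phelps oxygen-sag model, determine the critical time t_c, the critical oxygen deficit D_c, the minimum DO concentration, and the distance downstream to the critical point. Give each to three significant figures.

t_c ≈ 0.737 d; D_c ≈ 4.94 mg/L; min DO ≈ 4.20 mg/L; x_c ≈ 39.7 km

With k_a/k_d = 1.982 and 1 − D₀(k_a−k_d)/(k_d L₀) = 0.6967,
t_c = ln(1.982 × 0.6967) / (0.884 − 0.446) = ln(1.381) / 0.4380 = 0.3228/0.4380 = 0.7369 d.
D_c = (k_d/k_a) L₀ e^(−k_d t_c) = (0.446/0.884) × 13.6 × e^(−0.446×0.7369) = 0.5045 × 13.6 × 0.7199 = 4.940 mg/L.
Minimum DO = C_s − D_c = 9.14 − 4.940 = 4.200 mg/L.
x_c = v t_c = 0.624 m/s × 0.7369 d × 86400 s/d = 39730 m ≈ 39.7 km.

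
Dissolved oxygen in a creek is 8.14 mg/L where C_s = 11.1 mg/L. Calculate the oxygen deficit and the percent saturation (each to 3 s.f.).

D = C_s − C = 11.1 − 8.14 = 2.96 mg/L.
% saturation = 8.14/11.1 × 100 = 73.3 %.

D ≈ 2.96 mg/L; 73.3 % saturation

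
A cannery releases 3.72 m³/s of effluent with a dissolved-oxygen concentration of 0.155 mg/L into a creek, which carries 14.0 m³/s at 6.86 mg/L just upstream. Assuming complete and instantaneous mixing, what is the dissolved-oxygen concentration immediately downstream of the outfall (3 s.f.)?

5.45 mg/L

Flow-weighted mixing: C = (Q_r C_r + Q_w C_w)/(Q_r + Q_w)
= (14.0×6.86 + 3.72×0.155)/(14.0 + 3.72) = 96.62/17.72 = 5.452 mg/L.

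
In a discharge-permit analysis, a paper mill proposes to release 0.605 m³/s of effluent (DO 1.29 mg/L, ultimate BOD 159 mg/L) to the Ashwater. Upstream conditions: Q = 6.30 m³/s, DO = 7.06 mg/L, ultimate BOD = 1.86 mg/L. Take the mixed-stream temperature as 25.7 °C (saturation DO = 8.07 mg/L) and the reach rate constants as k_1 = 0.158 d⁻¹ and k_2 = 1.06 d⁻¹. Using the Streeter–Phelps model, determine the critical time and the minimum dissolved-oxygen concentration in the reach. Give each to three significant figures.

t_c ≈ 1.22 d; minimum DO ≈ 6.15 mg/L

Mixed DO = (6.30×7.06 + 0.605×1.29)/(6.30+0.605) = 45.26/6.905 = 6.554 mg/L.
Mixed L₀ = (6.30×1.86 + 0.605×159)/(6.905) = 107.9/6.905 = 15.63 mg/L.
Initial deficit D₀ = C_s − DO₀ = 8.07 − 6.554 = 1.516 mg/L.
t_c = (1/0.9020) ln[(1.06/0.158)(1 − 1.516×0.9020/(0.158×15.63))] = 1.109 × ln(2.995) = 1.216 d.
D_c = (0.158/1.06) × 15.63 × e^(−0.158×1.216) = 0.1491 × 15.63 × 0.8252 = 1.922 mg/L.
Minimum DO = 8.07 − 1.922 = 6.148 mg/L.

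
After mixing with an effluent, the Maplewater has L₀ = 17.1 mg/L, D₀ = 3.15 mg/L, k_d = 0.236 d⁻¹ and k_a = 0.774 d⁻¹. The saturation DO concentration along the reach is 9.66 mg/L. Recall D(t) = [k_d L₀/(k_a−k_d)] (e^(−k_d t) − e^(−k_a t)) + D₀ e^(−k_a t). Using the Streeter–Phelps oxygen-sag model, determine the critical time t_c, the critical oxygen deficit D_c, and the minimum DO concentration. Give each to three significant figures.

At the critical point dD/dt = 0, so k_d L₀ e^(−k_d t) = k_a D. Substituting D(t) from the Streeter–Phelps equation and solving for t gives
t_c = ln[(k_a/k_d)(1 − D₀(k_a−k_d)/(k_d L₀))] / (k_a−k_d).
Here k_a−k_d = 0.5380 d⁻¹ and 1 − D₀(k_a−k_d)/(k_d L₀) = 1 − 3.15×0.5380/(0.236×17.1) = 0.5801, so
t_c = ln(3.280 × 0.5801) / 0.5380 = 0.6431 / 0.5380 = 1.195 d.
L(t_c) = L₀ e^(−k_d t_c) = 17.1 × 0.7542 = 12.90 mg/L, and at the critical point k_a D_c = k_d L, so D_c = (0.236/0.774) × 12.90 = 3.932 mg/L.
Minimum DO = C_s − D_c = 9.66 − 3.932 = 5.728 mg/L.

t_c ≈ 1.20 d; D_c ≈ 3.93 mg/L; min DO ≈ 5.73 mg/L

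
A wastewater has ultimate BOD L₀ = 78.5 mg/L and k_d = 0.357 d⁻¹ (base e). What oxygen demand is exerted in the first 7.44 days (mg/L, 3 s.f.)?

y_t = L₀(1 − e^(−k_d t)) = 78.5 × (1 − e^(−0.357×7.44))
= 78.5 × (1 − 0.07022) = 78.5 × 0.9298 = 72.99 mg/L.

y ≈ 73.0 mg/L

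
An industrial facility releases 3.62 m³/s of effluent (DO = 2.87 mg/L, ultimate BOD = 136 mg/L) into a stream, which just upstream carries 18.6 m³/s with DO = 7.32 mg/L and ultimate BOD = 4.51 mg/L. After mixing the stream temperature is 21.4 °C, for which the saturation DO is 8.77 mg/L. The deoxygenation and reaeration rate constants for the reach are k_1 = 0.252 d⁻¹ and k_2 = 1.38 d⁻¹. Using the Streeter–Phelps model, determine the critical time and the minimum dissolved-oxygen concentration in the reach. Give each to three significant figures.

t_c ≈ 1.09 d; minimum DO ≈ 5.17 mg/L

Mixed DO = (18.6×7.32 + 3.62×2.87)/(18.6+3.62) = 146.5/22.22 = 6.595 mg/L.
Mixed L₀ = (18.6×4.51 + 3.62×136)/(22.22) = 576.2/22.22 = 25.93 mg/L.
Initial deficit D₀ = C_s − DO₀ = 8.77 − 6.595 = 2.175 mg/L.
t_c = (1/1.128) ln[(1.38/0.252)(1 − 2.175×1.128/(0.252×25.93))] = 0.8865 × ln(3.420) = 1.090 d.
D_c = (0.252/1.38) × 25.93 × e^(−0.252×1.090) = 0.1826 × 25.93 × 0.7598 = 3.598 mg/L.
Minimum DO = 8.77 − 3.598 = 5.172 mg/L.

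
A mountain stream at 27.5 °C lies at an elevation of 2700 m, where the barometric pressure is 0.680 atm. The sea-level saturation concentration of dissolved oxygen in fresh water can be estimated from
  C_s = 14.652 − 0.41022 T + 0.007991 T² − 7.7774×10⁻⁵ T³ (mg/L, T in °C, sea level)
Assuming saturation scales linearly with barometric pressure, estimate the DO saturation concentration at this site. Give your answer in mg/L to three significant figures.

At sea level: C_s = 14.652 − 0.41022×27.5 + 0.007991×27.5² − 7.7774×10⁻⁵×27.5³ = 7.797 mg/L.
Pressure correction: C_s' = 7.797 × 0.680 = 5.302 mg/L.

C_s ≈ 5.30 mg/L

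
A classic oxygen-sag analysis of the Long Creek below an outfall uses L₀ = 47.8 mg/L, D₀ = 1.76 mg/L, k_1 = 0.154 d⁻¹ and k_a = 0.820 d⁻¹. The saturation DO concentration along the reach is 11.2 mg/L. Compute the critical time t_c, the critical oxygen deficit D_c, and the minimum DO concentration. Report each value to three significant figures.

At the critical point dD/dt = 0, so k_1 L₀ e^(−k_1 t) = k_a D. Substituting D(t) from the Streeter–Phelps equation and solving for t gives
t_c = ln[(k_a/k_1)(1 − D₀(k_a−k_1)/(k_1 L₀))] / (k_a−k_1).
Here k_a−k_1 = 0.6660 d⁻¹ and 1 − D₀(k_a−k_1)/(k_1 L₀) = 1 − 1.76×0.6660/(0.154×47.8) = 0.8408, so
t_c = ln(5.325 × 0.8408) / 0.6660 = 1.499 / 0.6660 = 2.251 d.
L(t_c) = L₀ e^(−k_1 t_c) = 47.8 × 0.7071 = 33.80 mg/L, and at the critical point k_a D_c = k_1 L, so D_c = (0.154/0.820) × 33.80 = 6.348 mg/L.
Minimum DO = C_s − D_c = 11.2 − 6.348 = 4.852 mg/L.

t_c ≈ 2.25 d; D_c ≈ 6.35 mg/L; min DO ≈ 4.85 mg/L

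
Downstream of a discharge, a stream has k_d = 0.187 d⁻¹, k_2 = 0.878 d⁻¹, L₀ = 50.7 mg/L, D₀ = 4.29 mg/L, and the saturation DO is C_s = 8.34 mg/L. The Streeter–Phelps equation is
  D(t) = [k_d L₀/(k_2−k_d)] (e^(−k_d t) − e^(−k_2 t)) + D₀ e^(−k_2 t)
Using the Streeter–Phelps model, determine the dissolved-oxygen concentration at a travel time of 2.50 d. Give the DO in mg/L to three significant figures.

k_d L₀/(k_2−k_d) = 0.187×50.7/(0.878−0.187) = 9.481/0.6910 = 13.72 mg/L.
e^(−k_d t) = e^(−0.187×2.500) = 0.6266; e^(−k_2 t) = e^(−0.878×2.500) = 0.1114.
D = 13.72 × (0.6266 − 0.1114) + 4.29 × 0.1114 = 7.069 + 0.4777 = 7.547 mg/L.
DO = C_s − D = 8.34 − 7.547 = 0.7933 mg/L.

DO ≈ 0.793 mg/L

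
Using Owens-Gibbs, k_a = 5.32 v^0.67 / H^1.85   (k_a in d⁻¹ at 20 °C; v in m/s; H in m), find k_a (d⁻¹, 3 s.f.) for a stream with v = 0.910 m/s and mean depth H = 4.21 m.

k_a ≈ 0.350 d⁻¹

k_a = 5.32 × 0.910^0.67 / 4.21^1.85 = 5.32 × 0.9388 / 14.29 = 0.3496 d⁻¹.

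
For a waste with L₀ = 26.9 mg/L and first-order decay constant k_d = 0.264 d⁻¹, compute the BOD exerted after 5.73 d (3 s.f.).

y ≈ 21.0 mg/L

y_t = L₀(1 − e^(−k_d t)) = 26.9 × (1 − e^(−0.264×5.73))
= 26.9 × (1 − 0.2203) = 26.9 × 0.7797 = 20.97 mg/L.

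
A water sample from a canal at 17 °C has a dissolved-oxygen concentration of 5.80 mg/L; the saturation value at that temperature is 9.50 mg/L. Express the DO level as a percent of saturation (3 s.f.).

% saturation = C/C_s × 100 = 5.80/9.50 × 100 = 61.1 %.

61.1 % saturation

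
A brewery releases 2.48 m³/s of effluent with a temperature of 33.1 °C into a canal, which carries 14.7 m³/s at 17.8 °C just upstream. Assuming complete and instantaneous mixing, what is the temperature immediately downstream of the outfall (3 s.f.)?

20.0 °C

Flow-weighted mixing: C = (Q_r C_r + Q_w C_w)/(Q_r + Q_w)
= (14.7×17.8 + 2.48×33.1)/(14.7 + 2.48) = 343.7/17.18 = 20.01 °C.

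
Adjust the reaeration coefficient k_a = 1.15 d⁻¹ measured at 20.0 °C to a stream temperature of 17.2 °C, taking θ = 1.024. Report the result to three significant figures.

k_a ≈ 1.08 d⁻¹

k_a(T₂) = k_a(T₁) · θ^(T₂−T₁) = 1.15 × 1.024^(17.2−20.0)
= 1.15 × 1.024^-2.80 = 1.15 × 0.9358 = 1.076 d⁻¹.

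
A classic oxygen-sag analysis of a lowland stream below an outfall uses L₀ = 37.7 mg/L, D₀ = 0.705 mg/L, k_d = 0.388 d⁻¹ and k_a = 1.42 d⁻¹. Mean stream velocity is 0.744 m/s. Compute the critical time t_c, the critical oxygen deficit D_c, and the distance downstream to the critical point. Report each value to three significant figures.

With k_a/k_d = 3.660 and 1 − D₀(k_a−k_d)/(k_d L₀) = 0.9503,
t_c = ln(3.660 × 0.9503) / (1.42 − 0.388) = ln(3.478) / 1.032 = 1.246/1.032 = 1.208 d.
L(t_c) = L₀ e^(−k_d t_c) = 37.7 × 0.6259 = 23.60 mg/L, and at the critical point k_a D_c = k_d L, so D_c = (0.388/1.42) × 23.60 = 6.447 mg/L.
x_c = v t_c = 0.744 m/s × 1.208 d × 86400 s/d = 77640 m ≈ 77.6 km.

t_c ≈ 1.21 d; D_c ≈ 6.45 mg/L; x_c ≈ 77.6 km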